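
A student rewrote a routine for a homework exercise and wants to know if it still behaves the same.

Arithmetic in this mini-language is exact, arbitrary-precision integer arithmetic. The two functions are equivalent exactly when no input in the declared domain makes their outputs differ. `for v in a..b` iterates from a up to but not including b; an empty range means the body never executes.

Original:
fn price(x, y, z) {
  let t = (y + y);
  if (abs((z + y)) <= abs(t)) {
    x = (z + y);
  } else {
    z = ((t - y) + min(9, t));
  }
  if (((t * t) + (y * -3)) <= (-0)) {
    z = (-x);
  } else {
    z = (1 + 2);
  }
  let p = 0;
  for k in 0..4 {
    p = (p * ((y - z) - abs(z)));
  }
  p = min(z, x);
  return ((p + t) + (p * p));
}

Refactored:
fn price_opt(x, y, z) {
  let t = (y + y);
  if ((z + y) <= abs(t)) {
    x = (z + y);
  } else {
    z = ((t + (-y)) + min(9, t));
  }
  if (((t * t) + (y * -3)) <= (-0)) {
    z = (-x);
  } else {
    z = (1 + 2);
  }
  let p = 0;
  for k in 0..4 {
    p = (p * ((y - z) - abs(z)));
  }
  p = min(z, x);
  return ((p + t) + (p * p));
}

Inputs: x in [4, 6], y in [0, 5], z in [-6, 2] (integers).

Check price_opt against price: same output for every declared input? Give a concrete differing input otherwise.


Input x=4, y=0, z=-6: 12 from price versus 30 from price_opt.
verdict: not equivalent; witness: x=4, y=0, z=-6


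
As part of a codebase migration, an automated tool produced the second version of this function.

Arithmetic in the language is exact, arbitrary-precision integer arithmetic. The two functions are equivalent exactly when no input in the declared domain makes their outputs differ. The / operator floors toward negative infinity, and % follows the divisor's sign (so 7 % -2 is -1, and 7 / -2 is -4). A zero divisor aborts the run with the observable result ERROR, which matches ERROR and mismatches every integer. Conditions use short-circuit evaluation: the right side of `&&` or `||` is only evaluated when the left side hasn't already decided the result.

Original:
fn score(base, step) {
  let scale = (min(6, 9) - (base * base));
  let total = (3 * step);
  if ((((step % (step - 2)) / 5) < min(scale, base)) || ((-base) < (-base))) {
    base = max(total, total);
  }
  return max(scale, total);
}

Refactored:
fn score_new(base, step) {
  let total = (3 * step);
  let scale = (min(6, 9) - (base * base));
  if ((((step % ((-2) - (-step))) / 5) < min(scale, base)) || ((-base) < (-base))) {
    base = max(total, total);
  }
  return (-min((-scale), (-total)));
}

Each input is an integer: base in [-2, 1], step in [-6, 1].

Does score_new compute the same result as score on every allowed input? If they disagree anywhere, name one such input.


The two versions differ — the changes include min/max/abs usage differs.
One worked example (base=1, step=1) — score: scale=5, then total=3, then ((((step % (step - 2)) / 5) < min(scale, base)) || ((-base) < (-base))) is true, then base=3, then returns 5; score_new: total=3, then scale=5, then ((((step % ((-2) - (-step))) / 5) < min(scale, base)) || ((-base) < (-base))) is true, then base=3, then returns 5; agreement on 5.
Across all 32 domain points the two functions coincide.
verdict: equivalent


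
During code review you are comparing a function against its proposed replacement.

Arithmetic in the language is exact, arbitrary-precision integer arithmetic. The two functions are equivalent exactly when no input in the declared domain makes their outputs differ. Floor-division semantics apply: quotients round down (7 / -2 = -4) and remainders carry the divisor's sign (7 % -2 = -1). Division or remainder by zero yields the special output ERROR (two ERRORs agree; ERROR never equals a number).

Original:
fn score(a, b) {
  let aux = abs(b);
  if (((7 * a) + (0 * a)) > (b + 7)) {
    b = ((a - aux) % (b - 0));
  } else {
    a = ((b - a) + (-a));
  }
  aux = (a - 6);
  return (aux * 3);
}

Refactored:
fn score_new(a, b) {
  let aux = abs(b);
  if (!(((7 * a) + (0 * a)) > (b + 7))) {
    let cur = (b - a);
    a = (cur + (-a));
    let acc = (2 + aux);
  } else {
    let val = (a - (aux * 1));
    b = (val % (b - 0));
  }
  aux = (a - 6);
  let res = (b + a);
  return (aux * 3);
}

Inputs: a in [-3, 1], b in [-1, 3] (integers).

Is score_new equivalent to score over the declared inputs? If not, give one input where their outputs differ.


Comparing the listings, the differences include: constant usage differs; and arithmetic usage differs; and local variable names differ; and statement counts differ; and boolean connective usage differs.
Tracing a=1, b=3: score: aux=3, then (((7 * a) + (0 * a)) > (b + 7)) is false, then a=1, then aux=-5, then returns -15 | score_new: aux=3, then (!(((7 * a) + (0 * a)) > (b + 7))) is true, then cur=2, then a=1, then acc=5, then aux=-5, then res=4, then returns -15 — matching result -15.
Sweeping the whole domain (25 inputs) finds no disagreement.
verdict: equivalent


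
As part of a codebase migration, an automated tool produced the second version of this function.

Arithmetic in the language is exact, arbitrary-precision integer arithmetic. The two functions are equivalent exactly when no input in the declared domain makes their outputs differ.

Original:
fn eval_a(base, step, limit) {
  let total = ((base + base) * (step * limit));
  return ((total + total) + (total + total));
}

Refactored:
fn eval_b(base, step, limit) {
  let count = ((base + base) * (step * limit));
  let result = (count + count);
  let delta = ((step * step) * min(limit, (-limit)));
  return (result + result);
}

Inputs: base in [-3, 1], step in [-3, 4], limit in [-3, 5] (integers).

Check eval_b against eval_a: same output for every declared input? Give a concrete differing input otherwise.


One difference looks behavioral, but it never changes the outcome for any declared input.
Spot check at base=0, step=0, limit=-2 — eval_a: total=0, then returns 0. eval_b: count=0, then result=0, then delta=0, then returns 0. Both give 0.
Across all 360 domain points the two functions coincide.
verdict: equivalent


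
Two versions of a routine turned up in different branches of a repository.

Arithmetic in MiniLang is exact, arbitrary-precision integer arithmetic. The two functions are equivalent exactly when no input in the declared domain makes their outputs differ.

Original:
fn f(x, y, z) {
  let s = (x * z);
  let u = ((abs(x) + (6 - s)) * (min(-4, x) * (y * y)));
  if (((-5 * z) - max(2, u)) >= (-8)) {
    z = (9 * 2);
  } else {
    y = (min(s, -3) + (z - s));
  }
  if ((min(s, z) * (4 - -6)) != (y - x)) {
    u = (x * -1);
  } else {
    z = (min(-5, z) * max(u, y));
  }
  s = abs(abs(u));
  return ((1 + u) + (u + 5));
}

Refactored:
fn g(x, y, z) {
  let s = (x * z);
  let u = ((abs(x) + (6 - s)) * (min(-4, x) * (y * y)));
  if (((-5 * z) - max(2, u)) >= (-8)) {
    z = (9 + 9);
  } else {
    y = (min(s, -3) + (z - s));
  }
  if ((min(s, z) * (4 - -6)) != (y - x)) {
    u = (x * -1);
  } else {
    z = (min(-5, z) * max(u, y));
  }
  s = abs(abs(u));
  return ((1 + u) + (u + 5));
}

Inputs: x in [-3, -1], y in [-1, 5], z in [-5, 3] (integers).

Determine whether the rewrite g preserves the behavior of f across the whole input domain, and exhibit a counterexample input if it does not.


This is a faithful refactor — constant usage differs; arithmetic usage differs, but the computed results match everywhere.
Tracing x=-1, y=1, z=-1: f: s := 1 | u := -24 | (((-5 * z) - max(2, u)) >= (-8)): true | z := 18 | ((min(s, z) * (4 - -6)) != (y - x)): true | u := 1 | s := 1 | result 8 | g: s := 1 | u := -24 | (((-5 * z) - max(2, u)) >= (-8)): true | z := 18 | ((min(s, z) * (4 - -6)) != (y - x)): true | u := 1 | s := 1 | result 8 — matching result 8.
Across all 189 domain points the two functions coincide.
verdict: equivalent


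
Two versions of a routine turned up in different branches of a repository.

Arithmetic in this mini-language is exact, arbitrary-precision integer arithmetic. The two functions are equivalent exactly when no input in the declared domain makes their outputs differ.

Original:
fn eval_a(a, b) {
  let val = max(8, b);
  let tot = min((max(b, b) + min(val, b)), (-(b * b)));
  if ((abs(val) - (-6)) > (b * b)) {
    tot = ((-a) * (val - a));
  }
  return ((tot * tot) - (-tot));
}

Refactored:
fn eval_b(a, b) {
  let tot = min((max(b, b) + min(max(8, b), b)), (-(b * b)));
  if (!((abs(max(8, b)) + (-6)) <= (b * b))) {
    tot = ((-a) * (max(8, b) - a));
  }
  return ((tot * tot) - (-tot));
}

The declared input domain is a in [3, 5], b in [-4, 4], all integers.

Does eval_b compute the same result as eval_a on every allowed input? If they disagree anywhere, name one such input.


Consider the input a=3, b=-3.
eval_a: val = 8; tot = -9; ((abs(val) - (-6)) > (b * b)) -> true; tot = -15; return 210
eval_b: tot = -9; (!((abs(max(8, b)) + (-6)) <= (b * b))) -> false; return 72
210 vs 72 — the two versions disagree here.
verdict: not equivalent; witness: a=3, b=-3


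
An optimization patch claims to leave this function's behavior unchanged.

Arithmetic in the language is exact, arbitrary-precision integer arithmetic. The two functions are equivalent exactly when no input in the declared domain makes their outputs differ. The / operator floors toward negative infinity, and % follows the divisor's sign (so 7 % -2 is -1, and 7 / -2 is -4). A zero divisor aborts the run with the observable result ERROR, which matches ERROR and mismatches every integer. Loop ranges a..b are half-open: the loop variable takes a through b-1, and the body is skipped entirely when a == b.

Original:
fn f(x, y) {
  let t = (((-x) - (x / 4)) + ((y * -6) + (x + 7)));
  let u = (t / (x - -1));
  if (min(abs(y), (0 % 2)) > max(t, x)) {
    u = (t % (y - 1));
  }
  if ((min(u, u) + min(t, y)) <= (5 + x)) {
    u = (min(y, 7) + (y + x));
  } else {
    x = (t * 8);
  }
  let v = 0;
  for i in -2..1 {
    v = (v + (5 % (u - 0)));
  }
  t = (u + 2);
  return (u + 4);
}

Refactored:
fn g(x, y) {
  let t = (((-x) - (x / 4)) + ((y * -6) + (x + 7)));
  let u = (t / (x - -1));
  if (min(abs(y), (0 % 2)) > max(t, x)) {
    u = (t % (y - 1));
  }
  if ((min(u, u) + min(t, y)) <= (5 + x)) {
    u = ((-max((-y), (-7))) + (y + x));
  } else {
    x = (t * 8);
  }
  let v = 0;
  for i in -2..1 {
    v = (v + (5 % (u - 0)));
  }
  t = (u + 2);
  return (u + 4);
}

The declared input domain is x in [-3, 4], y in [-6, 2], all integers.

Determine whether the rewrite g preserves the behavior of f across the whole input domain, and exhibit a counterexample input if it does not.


Behavior is preserved: although min/max/abs usage differs, the outputs never diverge.
As a probe, take x=-3, y=-4: f runs t=32, then u=-16, then (min(abs(y), (0 % 2)) > max(t, x)) is false, then ((min(u, u) + min(t, y)) <= (5 + x)) is true, then u=-11, then v=0, then (i=-2), then v=-6, then (i=-1), then v=-12, then (i=0), then v=-18, then t=-9, then returns -7; g runs t=32, then u=-16, then (min(abs(y), (0 % 2)) > max(t, x)) is false, then ((min(u, u) + min(t, y)) <= (5 + x)) is true, then u=-11, then v=0, then (i=-2), then v=-6, then (i=-1), then v=-12, then (i=0), then v=-18, then t=-9, then returns -7; both end at -7.
Every one of the 72 inputs gives matching results.
verdict: equivalent


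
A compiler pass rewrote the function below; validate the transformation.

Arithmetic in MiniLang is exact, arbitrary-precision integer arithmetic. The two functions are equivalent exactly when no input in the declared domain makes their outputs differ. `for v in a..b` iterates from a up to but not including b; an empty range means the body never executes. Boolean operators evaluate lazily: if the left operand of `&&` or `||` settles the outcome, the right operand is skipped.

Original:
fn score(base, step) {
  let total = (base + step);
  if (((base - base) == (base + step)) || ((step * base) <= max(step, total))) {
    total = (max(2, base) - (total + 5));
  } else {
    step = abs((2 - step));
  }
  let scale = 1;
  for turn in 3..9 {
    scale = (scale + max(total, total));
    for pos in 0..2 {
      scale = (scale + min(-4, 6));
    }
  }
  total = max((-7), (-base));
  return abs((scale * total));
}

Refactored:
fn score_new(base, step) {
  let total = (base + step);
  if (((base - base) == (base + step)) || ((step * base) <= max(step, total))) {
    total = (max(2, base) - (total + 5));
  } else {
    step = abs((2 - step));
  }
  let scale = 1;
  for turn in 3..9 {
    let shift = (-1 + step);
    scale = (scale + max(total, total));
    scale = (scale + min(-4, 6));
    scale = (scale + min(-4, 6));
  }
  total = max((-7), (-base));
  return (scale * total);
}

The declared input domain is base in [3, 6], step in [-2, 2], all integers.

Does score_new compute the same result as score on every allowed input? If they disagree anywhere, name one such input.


Evaluate both at base=6, step=2.
score: total=8, then (((base - base) == (base + step)) || ((step * base) <= max(step, total))) is false, then step=0, then scale=1, then (turn=3), then scale=9, then (pos=0), then scale=5, then (pos=1), then scale=1, then (turn=4), then scale=9, then (pos=0), then scale=5, then (pos=1), then scale=1, then (turn=5), then scale=9, then (pos=0), then scale=5, then (pos=1), then scale=1, then (turn=6), then scale=9, then (pos=0), then scale=5, then (pos=1), then scale=1, then (turn=7), then scale=9, then (pos=0), then scale=5, then (pos=1), then scale=1, then (turn=8), then scale=9, then (pos=0), then scale=5, then (pos=1), then scale=1, then total=-6, then returns 6
score_new: total=8, then (((base - base) == (base + step)) || ((step * base) <= max(step, total))) is false, then step=0, then scale=1, then (turn=3), then shift=-1, then scale=9, then scale=5, then scale=1, then (turn=4), then shift=-1, then scale=9, then scale=5, then scale=1, then (turn=5), then shift=-1, then scale=9, then scale=5, then scale=1, then (turn=6), then shift=-1, then scale=9, then scale=5, then scale=1, then (turn=7), then shift=-1, then scale=9, then scale=5, then scale=1, then (turn=8), then shift=-1, then scale=9, then scale=5, then scale=1, then total=-6, then returns -6
6 and -6 differ, so these are not the same function on this domain.
verdict: not equivalent; witness: base=6, step=2


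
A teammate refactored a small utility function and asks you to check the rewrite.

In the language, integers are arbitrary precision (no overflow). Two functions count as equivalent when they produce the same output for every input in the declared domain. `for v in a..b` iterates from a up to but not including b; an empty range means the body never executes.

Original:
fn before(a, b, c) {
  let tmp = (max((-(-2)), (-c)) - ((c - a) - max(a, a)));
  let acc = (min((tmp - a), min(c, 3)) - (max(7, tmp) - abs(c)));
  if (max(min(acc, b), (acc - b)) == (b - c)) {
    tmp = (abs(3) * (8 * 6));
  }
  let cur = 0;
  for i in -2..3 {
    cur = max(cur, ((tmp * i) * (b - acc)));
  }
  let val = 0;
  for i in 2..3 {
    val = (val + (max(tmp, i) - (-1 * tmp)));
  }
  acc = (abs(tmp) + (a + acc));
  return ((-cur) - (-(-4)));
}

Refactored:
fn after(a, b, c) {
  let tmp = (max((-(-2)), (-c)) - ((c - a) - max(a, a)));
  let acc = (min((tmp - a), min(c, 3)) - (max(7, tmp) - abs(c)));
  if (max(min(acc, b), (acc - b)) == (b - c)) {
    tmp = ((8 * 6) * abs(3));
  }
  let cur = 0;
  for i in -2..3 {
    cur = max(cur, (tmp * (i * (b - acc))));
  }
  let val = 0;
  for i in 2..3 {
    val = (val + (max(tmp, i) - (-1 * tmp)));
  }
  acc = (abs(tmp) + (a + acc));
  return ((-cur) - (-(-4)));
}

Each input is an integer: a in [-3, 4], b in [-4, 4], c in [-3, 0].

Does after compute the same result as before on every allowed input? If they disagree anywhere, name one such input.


Reading the diff, among the changes: same computation, different form.
One worked example (a=-1, b=-4, c=-3) — before: tmp = 4; acc = -7; (max(min(acc, b), (acc - b)) == (b - c)) -> false; cur = 0; [i=-2]; cur = 0; [i=-1]; cur = 0; [i=0]; cur = 0; [i=1]; cur = 12; [i=2]; cur = 24; val = 0; [i=2]; val = 8; acc = -4; return -28; after: tmp = 4; acc = -7; (max(min(acc, b), (acc - b)) == (b - c)) -> false; cur = 0; [i=-2]; cur = 0; [i=-1]; cur = 0; [i=0]; cur = 0; [i=1]; cur = 12; [i=2]; cur = 24; val = 0; [i=2]; val = 8; acc = -4; return -28; agreement on -28.
Sweeping the whole domain (288 inputs) finds no disagreement.
verdict: equivalent


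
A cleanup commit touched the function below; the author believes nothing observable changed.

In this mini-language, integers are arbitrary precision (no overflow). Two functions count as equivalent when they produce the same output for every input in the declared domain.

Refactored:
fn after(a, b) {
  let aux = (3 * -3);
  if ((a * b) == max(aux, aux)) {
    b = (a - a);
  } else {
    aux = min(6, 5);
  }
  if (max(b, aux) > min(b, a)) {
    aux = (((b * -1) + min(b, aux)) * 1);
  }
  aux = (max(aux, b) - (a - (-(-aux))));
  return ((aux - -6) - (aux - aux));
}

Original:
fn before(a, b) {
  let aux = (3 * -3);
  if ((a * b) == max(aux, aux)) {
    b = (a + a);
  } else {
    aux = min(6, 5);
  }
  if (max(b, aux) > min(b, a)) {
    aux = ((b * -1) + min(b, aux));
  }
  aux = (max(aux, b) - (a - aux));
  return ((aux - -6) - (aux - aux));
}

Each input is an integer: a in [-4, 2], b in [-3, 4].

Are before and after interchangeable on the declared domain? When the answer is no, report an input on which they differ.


On input a=-3, b=3, before returns -6 while after returns 0.
verdict: not equivalent; witness: a=-3, b=3


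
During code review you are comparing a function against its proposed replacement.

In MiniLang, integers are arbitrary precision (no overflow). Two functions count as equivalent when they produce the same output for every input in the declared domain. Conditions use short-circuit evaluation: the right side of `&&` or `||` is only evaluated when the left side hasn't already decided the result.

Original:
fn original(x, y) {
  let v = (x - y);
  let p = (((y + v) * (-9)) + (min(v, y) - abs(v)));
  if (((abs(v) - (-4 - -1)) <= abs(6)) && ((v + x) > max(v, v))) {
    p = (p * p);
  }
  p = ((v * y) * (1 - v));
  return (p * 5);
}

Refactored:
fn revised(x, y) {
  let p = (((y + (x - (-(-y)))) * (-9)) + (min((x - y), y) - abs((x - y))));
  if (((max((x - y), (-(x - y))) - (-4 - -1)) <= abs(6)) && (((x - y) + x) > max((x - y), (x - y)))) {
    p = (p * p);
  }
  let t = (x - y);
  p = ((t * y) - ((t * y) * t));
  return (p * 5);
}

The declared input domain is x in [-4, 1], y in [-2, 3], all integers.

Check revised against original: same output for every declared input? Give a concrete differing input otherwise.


Equivalent — the differences include constant usage differs, plus arithmetic usage differs, plus min/max/abs usage differs, plus local variable names differ, yet no declared input distinguishes the two.
One worked example (x=-1, y=-2) — original: v=1, then p=6, then (((abs(v) - (-4 - -1)) <= abs(6)) && ((v + x) > max(v, v))) is false, then p=0, then returns 0; revised: p=6, then (((max((x - y), (-(x - y))) - (-4 - -1)) <= abs(6)) && (((x - y) + x) > max((x - y), (x - y)))) is false, then t=1, then p=0, then returns 0; agreement on 0.
Checked all 36 inputs in the declared domain: the outputs agree on every one.
verdict: equivalent


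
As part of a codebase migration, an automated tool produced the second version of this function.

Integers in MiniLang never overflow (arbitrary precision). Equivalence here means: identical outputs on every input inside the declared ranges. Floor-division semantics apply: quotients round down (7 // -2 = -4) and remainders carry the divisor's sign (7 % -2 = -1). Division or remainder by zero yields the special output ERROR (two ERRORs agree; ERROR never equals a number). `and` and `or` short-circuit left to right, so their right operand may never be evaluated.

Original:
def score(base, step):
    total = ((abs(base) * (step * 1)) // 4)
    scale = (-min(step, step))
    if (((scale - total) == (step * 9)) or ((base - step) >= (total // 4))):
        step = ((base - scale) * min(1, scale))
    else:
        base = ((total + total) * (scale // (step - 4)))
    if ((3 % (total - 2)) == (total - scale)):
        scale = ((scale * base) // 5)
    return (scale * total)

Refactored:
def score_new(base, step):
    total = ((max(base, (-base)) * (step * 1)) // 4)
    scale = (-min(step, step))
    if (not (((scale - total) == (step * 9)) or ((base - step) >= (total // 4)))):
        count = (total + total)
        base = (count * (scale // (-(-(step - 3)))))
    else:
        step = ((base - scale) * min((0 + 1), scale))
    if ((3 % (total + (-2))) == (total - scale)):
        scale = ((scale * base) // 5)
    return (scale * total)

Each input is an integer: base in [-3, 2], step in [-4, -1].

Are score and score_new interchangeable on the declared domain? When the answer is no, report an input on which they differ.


The edit looks behavioral (`4` became `3`), but over these ranges it never changes the outcome.
As a probe, take base=0, step=-3: score runs total becomes 0; next scale becomes 3; next (((scale - total) == (step * 9)) or ((base - step) >= (total // 4))) evaluates to true; next step becomes -3; next ((3 % (total - 2)) == (total - scale)) evaluates to false; next final value 0; score_new runs total becomes 0; next scale becomes 3; next (not (((scale - total) == (step * 9)) or ((base - step) >= (total // 4)))) evaluates to false; next step becomes -3; next ((3 % (total + (-2))) == (total - scale)) evaluates to false; next final value 0; both end at 0.
An exhaustive pass over the 24 declared inputs shows identical outputs.
verdict: equivalent


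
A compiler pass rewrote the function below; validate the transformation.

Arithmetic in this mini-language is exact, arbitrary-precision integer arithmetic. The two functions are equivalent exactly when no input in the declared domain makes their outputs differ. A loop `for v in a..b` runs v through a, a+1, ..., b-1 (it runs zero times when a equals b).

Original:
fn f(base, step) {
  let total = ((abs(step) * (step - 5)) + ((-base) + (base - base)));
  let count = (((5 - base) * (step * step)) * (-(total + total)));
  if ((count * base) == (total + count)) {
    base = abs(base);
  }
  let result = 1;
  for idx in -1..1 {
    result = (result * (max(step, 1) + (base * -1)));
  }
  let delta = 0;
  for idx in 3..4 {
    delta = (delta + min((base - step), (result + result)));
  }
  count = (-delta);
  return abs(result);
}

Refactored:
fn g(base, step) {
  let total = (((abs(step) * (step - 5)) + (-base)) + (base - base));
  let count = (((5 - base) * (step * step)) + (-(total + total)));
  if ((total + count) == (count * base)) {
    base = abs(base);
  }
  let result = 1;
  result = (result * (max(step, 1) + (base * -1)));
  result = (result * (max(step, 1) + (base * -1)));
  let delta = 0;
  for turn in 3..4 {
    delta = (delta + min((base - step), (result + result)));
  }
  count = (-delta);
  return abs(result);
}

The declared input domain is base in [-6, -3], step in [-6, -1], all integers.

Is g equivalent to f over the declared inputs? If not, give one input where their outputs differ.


Input base=-6, step=-1: 25 from f versus 49 from g.
verdict: not equivalent; witness: base=-6, step=-1


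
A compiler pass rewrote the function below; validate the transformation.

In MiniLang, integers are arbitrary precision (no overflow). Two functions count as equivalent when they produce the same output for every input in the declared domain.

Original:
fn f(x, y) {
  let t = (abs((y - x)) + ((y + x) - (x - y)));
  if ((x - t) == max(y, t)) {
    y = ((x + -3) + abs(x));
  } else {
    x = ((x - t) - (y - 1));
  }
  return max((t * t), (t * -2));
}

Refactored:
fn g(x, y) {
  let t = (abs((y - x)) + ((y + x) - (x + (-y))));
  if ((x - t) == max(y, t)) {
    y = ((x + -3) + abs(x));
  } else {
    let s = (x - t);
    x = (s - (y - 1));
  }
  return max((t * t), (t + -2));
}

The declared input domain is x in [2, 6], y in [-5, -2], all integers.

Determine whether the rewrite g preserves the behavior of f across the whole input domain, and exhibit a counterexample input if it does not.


Not equivalent: x=2, y=-3 separates them (2 vs 1).
f: t := -1 | ((x - t) == max(y, t)): false | x := 7 | result 2
g: t := -1 | ((x - t) == max(y, t)): false | s := 3 | x := 7 | result 1
verdict: not equivalent; witness: x=2, y=-3


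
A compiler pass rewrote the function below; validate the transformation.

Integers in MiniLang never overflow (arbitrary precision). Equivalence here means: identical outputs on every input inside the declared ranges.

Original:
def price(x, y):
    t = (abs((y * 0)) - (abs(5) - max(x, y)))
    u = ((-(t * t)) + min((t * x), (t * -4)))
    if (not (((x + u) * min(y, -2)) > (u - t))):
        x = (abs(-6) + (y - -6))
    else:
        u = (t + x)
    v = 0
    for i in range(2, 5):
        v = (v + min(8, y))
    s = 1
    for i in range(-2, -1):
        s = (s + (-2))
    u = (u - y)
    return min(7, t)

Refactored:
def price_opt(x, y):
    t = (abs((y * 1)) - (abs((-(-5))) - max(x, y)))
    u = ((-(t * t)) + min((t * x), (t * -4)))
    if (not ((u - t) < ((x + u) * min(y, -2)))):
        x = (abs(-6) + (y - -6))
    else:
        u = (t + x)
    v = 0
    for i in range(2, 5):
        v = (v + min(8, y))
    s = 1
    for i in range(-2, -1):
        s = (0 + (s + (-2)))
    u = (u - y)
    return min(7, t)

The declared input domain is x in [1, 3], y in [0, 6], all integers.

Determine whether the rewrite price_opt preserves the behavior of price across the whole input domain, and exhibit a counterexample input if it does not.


Try x=1, y=1.
price: t=-4, then u=-20, then (not (((x + u) * min(y, -2)) > (u - t))) is false, then u=-3, then v=0, then (i=2), then v=1, then (i=3), then v=2, then (i=4), then v=3, then s=1, then (i=-2), then s=-1, then u=-4, then returns -4
price_opt: t=-3, then u=-12, then (not ((u - t) < ((x + u) * min(y, -2)))) is false, then u=-2, then v=0, then (i=2), then v=1, then (i=3), then v=2, then (i=4), then v=3, then s=1, then (i=-2), then s=-1, then u=-3, then returns -3
-4 vs -3 — the two versions disagree here.
verdict: not equivalent; witness: x=1, y=1


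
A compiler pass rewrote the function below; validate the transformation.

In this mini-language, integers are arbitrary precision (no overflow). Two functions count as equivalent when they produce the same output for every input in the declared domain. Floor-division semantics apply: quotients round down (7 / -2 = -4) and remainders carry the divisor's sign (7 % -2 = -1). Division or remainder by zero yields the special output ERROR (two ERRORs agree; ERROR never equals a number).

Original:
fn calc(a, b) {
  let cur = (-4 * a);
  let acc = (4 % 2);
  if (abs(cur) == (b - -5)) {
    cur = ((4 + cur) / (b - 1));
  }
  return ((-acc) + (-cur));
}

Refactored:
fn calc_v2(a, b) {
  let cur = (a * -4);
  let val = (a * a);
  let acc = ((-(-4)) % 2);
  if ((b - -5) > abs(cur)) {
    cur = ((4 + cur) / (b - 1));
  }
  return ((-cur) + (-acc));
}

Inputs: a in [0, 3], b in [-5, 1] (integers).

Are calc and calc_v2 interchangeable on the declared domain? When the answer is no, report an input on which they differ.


Take a=0, b=-5.
calc: cur becomes 0; next acc becomes 0; next (abs(cur) == (b - -5)) evaluates to true; next cur becomes -1; next final value 1
calc_v2: cur becomes 0; next val becomes 0; next acc becomes 0; next ((b - -5) > abs(cur)) evaluates to false; next final value 0
1 against 0: the behavior changed.
verdict: not equivalent; witness: a=0, b=-5


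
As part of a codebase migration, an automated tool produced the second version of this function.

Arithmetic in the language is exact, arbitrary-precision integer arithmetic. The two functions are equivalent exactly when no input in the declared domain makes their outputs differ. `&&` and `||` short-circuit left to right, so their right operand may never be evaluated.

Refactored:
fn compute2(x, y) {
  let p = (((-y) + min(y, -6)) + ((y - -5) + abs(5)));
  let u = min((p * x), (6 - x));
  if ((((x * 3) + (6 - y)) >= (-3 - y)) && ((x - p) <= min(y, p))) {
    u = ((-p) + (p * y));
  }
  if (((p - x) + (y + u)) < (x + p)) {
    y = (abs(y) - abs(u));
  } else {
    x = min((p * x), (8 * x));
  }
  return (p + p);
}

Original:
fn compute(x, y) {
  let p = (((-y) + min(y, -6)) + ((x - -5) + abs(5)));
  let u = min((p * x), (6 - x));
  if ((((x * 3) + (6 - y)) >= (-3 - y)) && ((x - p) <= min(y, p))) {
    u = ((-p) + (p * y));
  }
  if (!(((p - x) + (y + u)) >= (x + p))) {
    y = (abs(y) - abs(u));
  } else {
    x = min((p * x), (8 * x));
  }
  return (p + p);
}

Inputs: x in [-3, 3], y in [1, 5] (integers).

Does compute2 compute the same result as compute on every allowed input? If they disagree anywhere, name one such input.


Consider the input x=-3, y=1.
compute: p becomes 0; next u becomes 0; next ((((x * 3) + (6 - y)) >= (-3 - y)) && ((x - p) <= min(y, p))) evaluates to true; next u becomes 0; next (!(((p - x) + (y + u)) >= (x + p))) evaluates to false; next x becomes -24; next final value 0
compute2: p becomes 4; next u becomes -12; next ((((x * 3) + (6 - y)) >= (-3 - y)) && ((x - p) <= min(y, p))) evaluates to true; next u becomes 0; next (((p - x) + (y + u)) < (x + p)) evaluates to false; next x becomes -24; next final value 8
0 and 8 differ, so these are not the same function on this domain.
verdict: not equivalent; witness: x=-3, y=1


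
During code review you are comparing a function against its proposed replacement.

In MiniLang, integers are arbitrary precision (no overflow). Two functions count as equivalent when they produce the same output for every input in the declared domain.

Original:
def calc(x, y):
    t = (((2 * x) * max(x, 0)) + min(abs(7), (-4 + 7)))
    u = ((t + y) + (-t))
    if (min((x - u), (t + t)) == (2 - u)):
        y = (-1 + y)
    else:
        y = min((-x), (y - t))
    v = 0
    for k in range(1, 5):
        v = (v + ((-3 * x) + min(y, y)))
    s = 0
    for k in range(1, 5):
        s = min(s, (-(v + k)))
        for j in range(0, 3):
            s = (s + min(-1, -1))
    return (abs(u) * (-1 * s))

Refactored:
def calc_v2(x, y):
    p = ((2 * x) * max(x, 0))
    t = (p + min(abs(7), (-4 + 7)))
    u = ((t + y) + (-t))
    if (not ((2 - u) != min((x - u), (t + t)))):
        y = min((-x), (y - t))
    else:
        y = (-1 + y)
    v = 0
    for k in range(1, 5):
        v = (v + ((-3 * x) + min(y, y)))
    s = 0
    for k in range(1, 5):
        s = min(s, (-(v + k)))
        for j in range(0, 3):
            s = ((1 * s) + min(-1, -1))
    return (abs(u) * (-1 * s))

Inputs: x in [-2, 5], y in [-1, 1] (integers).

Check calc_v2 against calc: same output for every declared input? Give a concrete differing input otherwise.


Not equivalent: x=-2, y=-1 separates them (21 vs 29).
calc: t=3, then u=-1, then (min((x - u), (t + t)) == (2 - u)) is false, then y=-4, then v=0, then (k=1), then v=2, then (k=2), then v=4, then (k=3), then v=6, then (k=4), then v=8, then s=0, then (k=1), then s=-9, then (j=0), then s=-10, then (j=1), then s=-11, then (j=2), then s=-12, then (k=2), then s=-12, then (j=0), then s=-13, then (j=1), then s=-14, then (j=2), then s=-15, then (k=3), then s=-15, then (j=0), then s=-16, then (j=1), then s=-17, then (j=2), then s=-18, then (k=4), then s=-18, then (j=0), then s=-19, then (j=1), then s=-20, then (j=2), then s=-21, then returns 21
calc_v2: p=0, then t=3, then u=-1, then (not ((2 - u) != min((x - u), (t + t)))) is false, then y=-2, then v=0, then (k=1), then v=4, then (k=2), then v=8, then (k=3), then v=12, then (k=4), then v=16, then s=0, then (k=1), then s=-17, then (j=0), then s=-18, then (j=1), then s=-19, then (j=2), then s=-20, then (k=2), then s=-20, then (j=0), then s=-21, then (j=1), then s=-22, then (j=2), then s=-23, then (k=3), then s=-23, then (j=0), then s=-24, then (j=1), then s=-25, then (j=2), then s=-26, then (k=4), then s=-26, then (j=0), then s=-27, then (j=1), then s=-28, then (j=2), then s=-29, then returns 29
verdict: not equivalent; witness: x=-2, y=-1


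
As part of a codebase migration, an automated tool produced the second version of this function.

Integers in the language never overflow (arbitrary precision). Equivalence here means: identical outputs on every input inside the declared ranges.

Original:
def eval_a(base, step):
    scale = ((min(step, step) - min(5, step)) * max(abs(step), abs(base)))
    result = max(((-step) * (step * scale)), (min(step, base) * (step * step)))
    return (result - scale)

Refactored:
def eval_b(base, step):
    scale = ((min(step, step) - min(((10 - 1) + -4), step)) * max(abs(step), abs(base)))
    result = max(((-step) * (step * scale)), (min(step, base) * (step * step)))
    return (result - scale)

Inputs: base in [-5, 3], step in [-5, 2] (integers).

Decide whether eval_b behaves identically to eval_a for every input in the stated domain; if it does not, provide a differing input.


Side by side, the visible changes include: constant usage differs, arithmetic usage differs.
Tracing base=0, step=-3: eval_a: scale becomes 0; next result becomes 0; next final value 0 | eval_b: scale becomes 0; next result becomes 0; next final value 0 — matching result 0.
Across all 72 domain points the two functions coincide.
verdict: equivalent


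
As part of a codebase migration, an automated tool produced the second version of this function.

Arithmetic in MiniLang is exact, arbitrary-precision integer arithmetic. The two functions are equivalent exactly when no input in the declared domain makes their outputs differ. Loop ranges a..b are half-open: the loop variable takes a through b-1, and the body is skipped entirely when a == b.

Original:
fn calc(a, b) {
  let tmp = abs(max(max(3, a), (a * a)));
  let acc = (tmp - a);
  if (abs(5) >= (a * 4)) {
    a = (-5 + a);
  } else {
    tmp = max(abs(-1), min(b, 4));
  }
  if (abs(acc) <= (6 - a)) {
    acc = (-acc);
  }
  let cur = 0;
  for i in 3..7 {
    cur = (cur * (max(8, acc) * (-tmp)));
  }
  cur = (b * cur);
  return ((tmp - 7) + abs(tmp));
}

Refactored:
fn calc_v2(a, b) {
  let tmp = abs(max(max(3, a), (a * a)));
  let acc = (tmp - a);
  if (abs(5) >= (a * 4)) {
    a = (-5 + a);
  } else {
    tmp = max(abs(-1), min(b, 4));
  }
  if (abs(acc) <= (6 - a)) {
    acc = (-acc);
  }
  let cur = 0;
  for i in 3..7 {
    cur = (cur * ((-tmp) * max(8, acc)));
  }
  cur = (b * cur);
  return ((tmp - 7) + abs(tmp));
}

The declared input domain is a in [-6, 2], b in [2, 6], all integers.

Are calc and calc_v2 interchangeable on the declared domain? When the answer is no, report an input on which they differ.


Changes here: same computation, different form; the full 45-point sweep finds no disagreement.
verdict: equivalent


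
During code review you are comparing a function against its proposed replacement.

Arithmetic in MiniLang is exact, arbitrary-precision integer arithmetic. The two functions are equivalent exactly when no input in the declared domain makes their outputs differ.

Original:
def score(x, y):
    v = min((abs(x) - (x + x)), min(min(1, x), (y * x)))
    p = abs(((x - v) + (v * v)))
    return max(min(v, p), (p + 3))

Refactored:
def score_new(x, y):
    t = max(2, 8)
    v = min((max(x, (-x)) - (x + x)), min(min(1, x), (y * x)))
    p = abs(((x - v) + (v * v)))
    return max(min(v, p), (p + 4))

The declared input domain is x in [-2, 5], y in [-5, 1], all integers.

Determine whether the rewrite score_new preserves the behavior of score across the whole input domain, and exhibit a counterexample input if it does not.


There is a counterexample at x=-2, y=-5: 7 on one side, 8 on the other.
score: v := -2 | p := 4 | result 7
score_new: t := 8 | v := -2 | p := 4 | result 8
verdict: not equivalent; witness: x=-2, y=-5


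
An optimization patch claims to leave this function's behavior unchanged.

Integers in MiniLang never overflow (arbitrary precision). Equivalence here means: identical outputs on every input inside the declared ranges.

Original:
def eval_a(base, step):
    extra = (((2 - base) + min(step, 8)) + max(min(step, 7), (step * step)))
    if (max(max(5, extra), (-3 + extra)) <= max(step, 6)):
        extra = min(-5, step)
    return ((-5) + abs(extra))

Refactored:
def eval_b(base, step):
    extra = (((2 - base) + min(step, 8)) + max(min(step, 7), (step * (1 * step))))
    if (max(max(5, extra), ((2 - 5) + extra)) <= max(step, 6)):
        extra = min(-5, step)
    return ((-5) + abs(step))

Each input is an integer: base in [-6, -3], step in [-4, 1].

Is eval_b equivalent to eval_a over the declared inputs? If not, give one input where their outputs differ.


These are not equivalent — on base=-6, step=-4 the outputs split (15 vs -1).
eval_a: extra := 20 | (max(max(5, extra), (-3 + extra)) <= max(step, 6)): false | result 15
eval_b: extra := 20 | (max(max(5, extra), ((2 - 5) + extra)) <= max(step, 6)): false | result -1
verdict: not equivalent; witness: base=-6, step=-4


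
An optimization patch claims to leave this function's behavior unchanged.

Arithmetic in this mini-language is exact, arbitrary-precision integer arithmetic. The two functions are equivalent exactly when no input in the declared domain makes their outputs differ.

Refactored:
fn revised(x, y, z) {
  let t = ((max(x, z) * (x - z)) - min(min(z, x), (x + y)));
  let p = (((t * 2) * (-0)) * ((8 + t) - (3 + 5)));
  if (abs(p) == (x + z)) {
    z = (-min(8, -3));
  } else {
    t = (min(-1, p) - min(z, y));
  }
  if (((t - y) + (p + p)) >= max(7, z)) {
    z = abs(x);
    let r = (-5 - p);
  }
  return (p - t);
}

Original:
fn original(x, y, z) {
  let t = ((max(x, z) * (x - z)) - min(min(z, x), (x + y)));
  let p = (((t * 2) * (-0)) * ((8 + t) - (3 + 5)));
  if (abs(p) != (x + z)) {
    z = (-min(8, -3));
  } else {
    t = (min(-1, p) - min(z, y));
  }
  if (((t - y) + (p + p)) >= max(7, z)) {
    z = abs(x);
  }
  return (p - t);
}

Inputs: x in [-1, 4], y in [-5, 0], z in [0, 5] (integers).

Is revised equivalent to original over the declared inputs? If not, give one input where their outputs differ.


The rewrite breaks on x=-1, y=-5, z=0, where the results are -6 and -4.
original: t := 6 | p := 0 | (abs(p) != (x + z)): true | z := 3 | (((t - y) + (p + p)) >= max(7, z)): true | z := 1 | result -6
revised: t := 6 | p := 0 | (abs(p) == (x + z)): false | t := 4 | (((t - y) + (p + p)) >= max(7, z)): true | z := 1 | r := -5 | result -4
verdict: not equivalent; witness: x=-1, y=-5, z=0


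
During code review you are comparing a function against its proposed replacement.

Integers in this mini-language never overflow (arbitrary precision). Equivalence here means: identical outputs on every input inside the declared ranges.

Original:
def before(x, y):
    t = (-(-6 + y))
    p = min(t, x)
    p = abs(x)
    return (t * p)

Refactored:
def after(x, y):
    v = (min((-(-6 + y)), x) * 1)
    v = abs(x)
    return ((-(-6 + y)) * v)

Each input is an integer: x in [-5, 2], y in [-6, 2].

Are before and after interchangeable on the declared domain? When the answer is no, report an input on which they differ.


Reading the diff, among the changes: local variable names differ, and statement counts differ, and arithmetic usage differs, and constant usage differs.
Tracing x=-5, y=-2: before: t becomes 8; next p becomes -5; next p becomes 5; next final value 40 | after: v becomes -5; next v becomes 5; next final value 40 — matching result 40.
Every one of the 72 inputs gives matching results.
verdict: equivalent


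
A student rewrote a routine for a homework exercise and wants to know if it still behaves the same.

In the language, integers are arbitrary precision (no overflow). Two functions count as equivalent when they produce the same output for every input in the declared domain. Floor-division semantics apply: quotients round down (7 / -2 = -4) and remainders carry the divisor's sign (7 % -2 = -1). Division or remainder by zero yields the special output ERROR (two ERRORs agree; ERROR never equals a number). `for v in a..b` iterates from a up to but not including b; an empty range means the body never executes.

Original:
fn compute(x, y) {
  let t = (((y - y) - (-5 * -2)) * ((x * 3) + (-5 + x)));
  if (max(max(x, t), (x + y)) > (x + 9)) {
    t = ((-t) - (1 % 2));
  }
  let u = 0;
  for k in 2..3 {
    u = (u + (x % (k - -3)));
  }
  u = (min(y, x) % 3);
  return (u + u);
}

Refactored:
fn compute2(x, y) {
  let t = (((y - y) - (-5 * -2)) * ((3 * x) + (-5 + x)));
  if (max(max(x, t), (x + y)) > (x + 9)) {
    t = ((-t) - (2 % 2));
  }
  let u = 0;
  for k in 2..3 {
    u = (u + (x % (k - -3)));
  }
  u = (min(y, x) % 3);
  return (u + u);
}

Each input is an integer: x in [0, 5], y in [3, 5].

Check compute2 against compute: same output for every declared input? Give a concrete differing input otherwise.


Equivalent. The suspicious edit (`1` became `2`) never changes the result for any input inside the declared domain.
Sweeping the whole domain (18 inputs) finds no disagreement.
One worked example (x=3, y=5) — compute: t becomes -70; next (max(max(x, t), (x + y)) > (x + 9)) evaluates to false; next u becomes 0; next at k=2:; next u becomes 3; next u becomes 0; next final value 0; compute2: t becomes -70; next (max(max(x, t), (x + y)) > (x + 9)) evaluates to false; next u becomes 0; next at k=2:; next u becomes 3; next u becomes 0; next final value 0; agreement on 0.
verdict: equivalent
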